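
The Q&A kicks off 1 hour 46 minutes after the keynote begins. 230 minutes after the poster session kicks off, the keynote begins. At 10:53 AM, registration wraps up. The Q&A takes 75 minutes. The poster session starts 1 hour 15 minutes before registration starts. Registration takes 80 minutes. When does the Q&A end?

3:09 PM

Registration starts at 10:53 AM − 80 min = 9:33 AM.
The poster session starts at 9:33 AM − 75 min = 8:18 AM.
The keynote starts at 8:18 AM + 230 min = 12:08 PM.
The Q&A starts at 12:08 PM + 106 min = 1:54 PM.
The Q&A ends at 1:54 PM + 75 min = 3:09 PM.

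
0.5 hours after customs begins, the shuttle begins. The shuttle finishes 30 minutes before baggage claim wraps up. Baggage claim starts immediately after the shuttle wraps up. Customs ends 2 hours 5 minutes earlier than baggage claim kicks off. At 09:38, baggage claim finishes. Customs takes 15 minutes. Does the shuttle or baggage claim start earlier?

the shuttle

The shuttle ends at 09:38 − 30 min = 09:08.
So baggage claim starts at 09:08.
Customs ends at 09:08 − 125 min = 07:03.
Customs starts at 07:03 − 15 min = 06:48.
The shuttle starts at 06:48 + 30 min = 07:18.
The shuttle starts at 07:18 and baggage claim starts at 09:08, so the shuttle is first.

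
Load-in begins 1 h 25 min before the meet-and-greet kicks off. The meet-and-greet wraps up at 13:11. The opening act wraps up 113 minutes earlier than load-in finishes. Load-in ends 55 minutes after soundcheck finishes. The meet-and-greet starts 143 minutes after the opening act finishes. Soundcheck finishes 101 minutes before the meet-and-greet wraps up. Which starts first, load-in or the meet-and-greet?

load-in

Soundcheck ends at 13:11 − 101 min = 11:30.
Load-in ends at 11:30 + 55 min = 12:25.
The opening act ends at 12:25 − 113 min = 10:32.
The meet-and-greet starts at 10:32 + 143 min = 12:55.
Load-in starts at 12:55 − 85 min = 11:30.
Load-in starts at 11:30 and the meet-and-greet starts at 12:55, so load-in is first.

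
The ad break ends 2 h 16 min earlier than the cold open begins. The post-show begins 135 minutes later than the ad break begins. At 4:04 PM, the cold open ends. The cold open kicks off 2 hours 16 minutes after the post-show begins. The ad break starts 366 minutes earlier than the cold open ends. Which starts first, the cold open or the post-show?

the post-show

The ad break starts at 4:04 PM − 366 min = 9:58 AM.
The post-show starts at 9:58 AM + 135 min = 12:13 PM.
The cold open starts at 12:13 PM + 136 min = 2:29 PM.
The cold open starts at 2:29 PM and the post-show starts at 12:13 PM, so the post-show is first.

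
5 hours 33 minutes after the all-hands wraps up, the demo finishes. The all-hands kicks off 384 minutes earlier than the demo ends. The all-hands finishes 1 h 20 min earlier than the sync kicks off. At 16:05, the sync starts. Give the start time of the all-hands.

The all-hands ends at 16:05 − 80 min = 14:45.
The demo ends at 14:45 + 333 min = 20:18.
The all-hands starts at 20:18 − 384 min = 13:54.

13:54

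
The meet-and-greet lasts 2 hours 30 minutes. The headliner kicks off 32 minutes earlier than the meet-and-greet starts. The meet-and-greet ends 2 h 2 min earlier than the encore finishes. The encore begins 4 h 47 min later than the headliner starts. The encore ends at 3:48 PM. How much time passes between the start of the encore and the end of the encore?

17 minutes

The meet-and-greet ends at 3:48 PM − 122 min = 1:46 PM.
The meet-and-greet starts at 1:46 PM − 150 min = 11:16 AM.
The headliner starts at 11:16 AM − 32 min = 10:44 AM.
The encore starts at 10:44 AM + 287 min = 3:31 PM.
From 3:31 PM to 3:48 PM is 17 minutes.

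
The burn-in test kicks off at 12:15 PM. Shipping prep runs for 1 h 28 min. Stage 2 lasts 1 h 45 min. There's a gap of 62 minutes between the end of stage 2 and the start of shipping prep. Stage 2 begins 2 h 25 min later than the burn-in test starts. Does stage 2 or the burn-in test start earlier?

the burn-in test

Stage 2 starts at 12:15 PM + 145 min = 2:40 PM.
Stage 2 starts at 2:40 PM and the burn-in test starts at 12:15 PM, so the burn-in test is first.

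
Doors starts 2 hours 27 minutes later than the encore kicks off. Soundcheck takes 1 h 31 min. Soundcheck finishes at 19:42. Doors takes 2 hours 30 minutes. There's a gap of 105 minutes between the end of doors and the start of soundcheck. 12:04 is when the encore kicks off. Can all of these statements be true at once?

Doors starts at 12:04 + 147 min = 14:31.
Doors ends at 14:31 + 150 min = 17:01.
Soundcheck starts at 17:01 + 105 min = 18:46.
Soundcheck ends at 18:46 + 91 min = 20:17.
But soundcheck is also said to end at 19:42 — a 35-minute conflict.

No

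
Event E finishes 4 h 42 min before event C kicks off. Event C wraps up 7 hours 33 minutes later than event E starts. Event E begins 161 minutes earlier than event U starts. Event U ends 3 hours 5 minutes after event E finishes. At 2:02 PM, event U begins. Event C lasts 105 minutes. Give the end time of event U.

Event E starts at 2:02 PM − 161 min = 11:21 AM.
Event C ends at 11:21 AM + 453 min = 6:54 PM.
Event C starts at 6:54 PM − 105 min = 5:09 PM.
Event E ends at 5:09 PM − 282 min = 12:27 PM.
Event U ends at 12:27 PM + 185 min = 3:32 PM.

3:32 PM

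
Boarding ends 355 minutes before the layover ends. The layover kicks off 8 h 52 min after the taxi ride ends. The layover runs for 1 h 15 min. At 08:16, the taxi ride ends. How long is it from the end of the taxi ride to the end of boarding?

252 minutes

The layover starts at 08:16 + 532 min = 17:08.
The layover ends at 17:08 + 75 min = 18:23.
Boarding ends at 18:23 − 355 min = 12:28.
From 08:16 to 12:28 is 252 minutes.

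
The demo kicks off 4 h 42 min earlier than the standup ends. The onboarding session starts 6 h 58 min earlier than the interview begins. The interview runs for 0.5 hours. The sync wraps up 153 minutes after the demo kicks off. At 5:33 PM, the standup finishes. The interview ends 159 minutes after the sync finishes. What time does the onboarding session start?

The demo starts at 5:33 PM − 282 min = 12:51 PM.
The sync ends at 12:51 PM + 153 min = 3:24 PM.
The interview ends at 3:24 PM + 159 min = 6:03 PM.
The interview starts at 6:03 PM − 30 min = 5:33 PM.
The onboarding session starts at 5:33 PM − 418 min = 10:35 AM.

10:35 AM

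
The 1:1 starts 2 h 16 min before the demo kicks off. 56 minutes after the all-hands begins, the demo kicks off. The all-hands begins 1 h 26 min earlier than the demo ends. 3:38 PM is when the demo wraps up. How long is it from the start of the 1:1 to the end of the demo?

2 hours 46 minutes

The all-hands starts at 3:38 PM − 86 min = 2:12 PM.
The demo starts at 2:12 PM + 56 min = 3:08 PM.
The 1:1 starts at 3:08 PM − 136 min = 12:52 PM.
From 12:52 PM to 3:38 PM is 2 hours 46 minutes.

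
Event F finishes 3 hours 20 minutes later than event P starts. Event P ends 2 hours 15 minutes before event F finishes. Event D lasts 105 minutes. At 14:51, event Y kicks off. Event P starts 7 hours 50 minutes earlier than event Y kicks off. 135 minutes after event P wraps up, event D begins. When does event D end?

Event P starts at 14:51 − 470 min = 07:01.
Event F ends at 07:01 + 200 min = 10:21.
Event P ends at 10:21 − 135 min = 08:06.
Event D starts at 08:06 + 135 min = 10:21.
Event D ends at 10:21 + 105 min = 12:06.

12:06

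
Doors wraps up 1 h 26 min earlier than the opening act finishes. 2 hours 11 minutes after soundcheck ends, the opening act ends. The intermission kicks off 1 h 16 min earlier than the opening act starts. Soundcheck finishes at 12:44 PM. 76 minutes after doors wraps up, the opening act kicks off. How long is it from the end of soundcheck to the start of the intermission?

The opening act ends at 12:44 PM + 131 min = 2:55 PM.
Doors ends at 2:55 PM − 86 min = 1:29 PM.
The opening act starts at 1:29 PM + 76 min = 2:45 PM.
The intermission starts at 2:45 PM − 76 min = 1:29 PM.
From 12:44 PM to 1:29 PM is 45 minutes.

45 minutes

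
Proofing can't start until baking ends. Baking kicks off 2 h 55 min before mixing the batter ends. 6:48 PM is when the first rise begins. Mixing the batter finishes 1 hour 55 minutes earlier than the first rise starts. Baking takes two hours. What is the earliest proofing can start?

Mixing the batter ends at 6:48 PM − 115 min = 4:53 PM.
Baking starts at 4:53 PM − 175 min = 1:58 PM.
Baking ends at 1:58 PM + 120 min = 3:58 PM.
Proofing is bounded by baking, so the earliest it can start is 3:58 PM.

3:58 PM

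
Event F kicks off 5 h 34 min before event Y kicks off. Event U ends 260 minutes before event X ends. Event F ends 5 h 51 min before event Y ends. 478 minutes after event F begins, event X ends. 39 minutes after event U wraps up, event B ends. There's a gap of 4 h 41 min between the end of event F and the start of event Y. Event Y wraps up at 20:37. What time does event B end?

18:10

Event F ends at 20:37 − 351 min = 14:46.
Event Y starts at 14:46 + 281 min = 19:27.
Event F starts at 19:27 − 334 min = 13:53.
Event X ends at 13:53 + 478 min = 21:51.
Event U ends at 21:51 − 260 min = 17:31.
Event B ends at 17:31 + 39 min = 18:10.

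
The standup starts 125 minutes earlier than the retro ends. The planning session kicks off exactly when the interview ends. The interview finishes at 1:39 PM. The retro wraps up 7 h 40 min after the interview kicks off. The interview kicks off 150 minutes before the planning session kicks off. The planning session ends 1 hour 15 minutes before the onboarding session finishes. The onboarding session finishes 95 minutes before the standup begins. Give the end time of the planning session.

1:54 PM

The planning session starts at 1:39 PM.
The interview starts at 1:39 PM − 150 min = 11:09 AM.
The retro ends at 11:09 AM + 460 min = 6:49 PM.
The standup starts at 6:49 PM − 125 min = 4:44 PM.
The onboarding session ends at 4:44 PM − 95 min = 3:09 PM.
The planning session ends at 3:09 PM − 75 min = 1:54 PM.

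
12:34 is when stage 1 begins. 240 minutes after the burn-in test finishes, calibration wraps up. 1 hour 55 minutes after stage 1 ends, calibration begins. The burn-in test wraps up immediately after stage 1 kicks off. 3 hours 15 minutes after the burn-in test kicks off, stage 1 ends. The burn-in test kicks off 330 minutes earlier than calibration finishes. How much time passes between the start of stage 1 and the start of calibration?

3 h 40 min

The burn-in test ends at 12:34.
Calibration ends at 12:34 + 240 min = 16:34.
The burn-in test starts at 16:34 − 330 min = 11:04.
Stage 1 ends at 11:04 + 195 min = 14:19.
Calibration starts at 14:19 + 115 min = 16:14.
From 12:34 to 16:14 is 3 h 40 min.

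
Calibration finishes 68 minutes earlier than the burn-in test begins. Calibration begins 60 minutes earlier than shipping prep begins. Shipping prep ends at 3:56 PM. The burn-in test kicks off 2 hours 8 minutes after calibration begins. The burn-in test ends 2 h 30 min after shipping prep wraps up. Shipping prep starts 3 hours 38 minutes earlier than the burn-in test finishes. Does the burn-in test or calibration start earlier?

calibration

The burn-in test ends at 3:56 PM + 150 min = 6:26 PM.
Shipping prep starts at 6:26 PM − 218 min = 2:48 PM.
Calibration starts at 2:48 PM − 60 min = 1:48 PM.
The burn-in test starts at 1:48 PM + 128 min = 3:56 PM.
The burn-in test starts at 3:56 PM and calibration starts at 1:48 PM, so calibration is first.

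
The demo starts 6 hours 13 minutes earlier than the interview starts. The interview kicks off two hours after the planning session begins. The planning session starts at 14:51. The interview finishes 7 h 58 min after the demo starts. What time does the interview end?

The interview starts at 14:51 + 120 min = 16:51.
The demo starts at 16:51 − 373 min = 10:38.
The interview ends at 10:38 + 478 min = 18:36.

18:36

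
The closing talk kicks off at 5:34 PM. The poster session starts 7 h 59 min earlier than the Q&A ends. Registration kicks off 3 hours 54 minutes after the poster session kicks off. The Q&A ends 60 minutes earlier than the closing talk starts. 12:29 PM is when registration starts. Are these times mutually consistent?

The Q&A ends at 5:34 PM − 60 min = 4:34 PM.
The poster session starts at 4:34 PM − 479 min = 8:35 AM.
Registration starts at 8:35 AM + 234 min = 12:29 PM.
That matches the stated 12:29 PM, so the schedule is consistent.

Yes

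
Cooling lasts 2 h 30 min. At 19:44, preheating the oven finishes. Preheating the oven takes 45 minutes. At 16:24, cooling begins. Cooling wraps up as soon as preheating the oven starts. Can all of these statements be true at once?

No

Preheating the oven starts at 19:44 − 45 min = 18:59.
So cooling ends at 18:59.
Cooling starts at 18:59 − 150 min = 16:29.
But cooling is also said to start at 16:24 — a 5-minute conflict.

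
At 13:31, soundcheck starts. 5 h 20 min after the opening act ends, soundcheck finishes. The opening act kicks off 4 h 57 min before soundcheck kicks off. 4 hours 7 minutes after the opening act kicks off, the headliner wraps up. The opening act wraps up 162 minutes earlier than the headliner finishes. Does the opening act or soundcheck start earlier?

The opening act starts at 13:31 − 297 min = 08:34.
The opening act starts at 08:34 and soundcheck starts at 13:31, so the opening act is first.

the opening act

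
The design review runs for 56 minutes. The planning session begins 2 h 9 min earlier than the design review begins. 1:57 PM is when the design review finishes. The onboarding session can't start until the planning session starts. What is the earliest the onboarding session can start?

10:52 AM

The design review starts at 1:57 PM − 56 min = 1:01 PM.
The planning session starts at 1:01 PM − 129 min = 10:52 AM.
The onboarding session is bounded by the planning session, so the earliest it can start is 10:52 AM.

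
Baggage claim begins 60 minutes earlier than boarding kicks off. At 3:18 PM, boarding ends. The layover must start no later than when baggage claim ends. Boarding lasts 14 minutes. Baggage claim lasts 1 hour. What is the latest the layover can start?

3:04 PM

Boarding starts at 3:18 PM − 14 min = 3:04 PM.
Baggage claim starts at 3:04 PM − 60 min = 2:04 PM.
Baggage claim ends at 2:04 PM + 60 min = 3:04 PM.
The layover is bounded by baggage claim, so the latest it can start is 3:04 PM.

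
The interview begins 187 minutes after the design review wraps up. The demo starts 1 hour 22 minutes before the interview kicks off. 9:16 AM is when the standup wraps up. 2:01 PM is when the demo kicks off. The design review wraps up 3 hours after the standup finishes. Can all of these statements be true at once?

The design review ends at 9:16 AM + 180 min = 12:16 PM.
The interview starts at 12:16 PM + 187 min = 3:23 PM.
The demo starts at 3:23 PM − 82 min = 2:01 PM.
That matches the stated 2:01 PM, so the schedule is consistent.

Yes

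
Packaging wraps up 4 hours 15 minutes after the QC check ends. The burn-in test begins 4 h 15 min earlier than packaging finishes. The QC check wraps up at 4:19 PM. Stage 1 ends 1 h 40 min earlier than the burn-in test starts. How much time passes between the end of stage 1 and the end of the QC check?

Packaging ends at 4:19 PM + 255 min = 8:34 PM.
The burn-in test starts at 8:34 PM − 255 min = 4:19 PM.
Stage 1 ends at 4:19 PM − 100 min = 2:39 PM.
From 2:39 PM to 4:19 PM is 100 minutes.

100 minutes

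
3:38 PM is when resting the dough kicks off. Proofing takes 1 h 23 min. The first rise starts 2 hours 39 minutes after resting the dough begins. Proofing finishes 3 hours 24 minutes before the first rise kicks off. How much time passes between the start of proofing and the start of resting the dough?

The first rise starts at 3:38 PM + 159 min = 6:17 PM.
Proofing ends at 6:17 PM − 204 min = 2:53 PM.
Proofing starts at 2:53 PM − 83 min = 1:30 PM.
From 1:30 PM to 3:38 PM is 2 hours 8 minutes.

2 hours 8 minutes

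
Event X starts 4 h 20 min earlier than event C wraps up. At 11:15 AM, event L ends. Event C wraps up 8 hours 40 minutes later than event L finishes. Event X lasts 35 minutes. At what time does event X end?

4:10 PM

Event C ends at 11:15 AM + 520 min = 7:55 PM.
Event X starts at 7:55 PM − 260 min = 3:35 PM.
Event X ends at 3:35 PM + 35 min = 4:10 PM.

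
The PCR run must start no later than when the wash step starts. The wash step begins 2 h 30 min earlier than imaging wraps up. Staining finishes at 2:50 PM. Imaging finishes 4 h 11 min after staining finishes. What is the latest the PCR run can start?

Imaging ends at 2:50 PM + 251 min = 7:01 PM.
The wash step starts at 7:01 PM − 150 min = 4:31 PM.
The PCR run is bounded by the wash step, so the latest it can start is 4:31 PM.

4:31 PM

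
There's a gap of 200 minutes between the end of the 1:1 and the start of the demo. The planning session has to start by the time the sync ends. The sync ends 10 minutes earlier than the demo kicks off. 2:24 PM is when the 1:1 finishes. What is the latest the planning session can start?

The demo starts at 2:24 PM + 200 min = 5:44 PM.
The sync ends at 5:44 PM − 10 min = 5:34 PM.
The planning session is bounded by the sync, so the latest it can start is 5:34 PM.

5:34 PM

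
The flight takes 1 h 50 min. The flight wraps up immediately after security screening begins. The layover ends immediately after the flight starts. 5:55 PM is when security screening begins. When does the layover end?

The flight ends at 5:55 PM.
The flight starts at 5:55 PM − 110 min = 4:05 PM.
So the layover ends at 4:05 PM.

4:05 PM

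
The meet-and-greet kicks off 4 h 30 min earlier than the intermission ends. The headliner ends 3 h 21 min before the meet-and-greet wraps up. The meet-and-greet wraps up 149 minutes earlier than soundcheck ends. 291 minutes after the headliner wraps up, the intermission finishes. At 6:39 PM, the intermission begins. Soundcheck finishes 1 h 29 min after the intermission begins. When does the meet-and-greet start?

2:39 PM

Soundcheck ends at 6:39 PM + 89 min = 8:08 PM.
The meet-and-greet ends at 8:08 PM − 149 min = 5:39 PM.
The headliner ends at 5:39 PM − 201 min = 2:18 PM.
The intermission ends at 2:18 PM + 291 min = 7:09 PM.
The meet-and-greet starts at 7:09 PM − 270 min = 2:39 PM.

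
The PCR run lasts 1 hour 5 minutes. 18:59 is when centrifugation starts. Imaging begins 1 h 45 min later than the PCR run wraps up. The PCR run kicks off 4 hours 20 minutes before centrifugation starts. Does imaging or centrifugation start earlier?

The PCR run starts at 18:59 − 260 min = 14:39.
The PCR run ends at 14:39 + 65 min = 15:44.
Imaging starts at 15:44 + 105 min = 17:29.
Imaging starts at 17:29 and centrifugation starts at 18:59, so imaging is first.

imaging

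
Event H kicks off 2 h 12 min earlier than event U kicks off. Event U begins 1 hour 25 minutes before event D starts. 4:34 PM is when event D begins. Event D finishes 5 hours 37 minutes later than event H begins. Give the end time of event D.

Event U starts at 4:34 PM − 85 min = 3:09 PM.
Event H starts at 3:09 PM − 132 min = 12:57 PM.
Event D ends at 12:57 PM + 337 min = 6:34 PM.

6:34 PM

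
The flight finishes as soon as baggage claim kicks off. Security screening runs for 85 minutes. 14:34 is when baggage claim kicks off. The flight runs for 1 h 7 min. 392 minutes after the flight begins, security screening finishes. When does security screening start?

The flight ends at 14:34.
The flight starts at 14:34 − 67 min = 13:27.
Security screening ends at 13:27 + 392 min = 19:59.
Security screening starts at 19:59 − 85 min = 18:34.

18:34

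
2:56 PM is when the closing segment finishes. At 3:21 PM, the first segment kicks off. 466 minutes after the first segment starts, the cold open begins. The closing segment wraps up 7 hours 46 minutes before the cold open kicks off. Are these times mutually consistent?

The cold open starts at 3:21 PM + 466 min = 11:07 PM.
The closing segment ends at 11:07 PM − 466 min = 3:21 PM.
But the closing segment is also said to end at 2:56 PM — a 25-minute conflict.

No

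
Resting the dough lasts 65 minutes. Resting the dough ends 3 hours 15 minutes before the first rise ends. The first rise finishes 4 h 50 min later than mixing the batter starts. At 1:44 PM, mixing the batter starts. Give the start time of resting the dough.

The first rise ends at 1:44 PM + 290 min = 6:34 PM.
Resting the dough ends at 6:34 PM − 195 min = 3:19 PM.
Resting the dough starts at 3:19 PM − 65 min = 2:14 PM.

2:14 PM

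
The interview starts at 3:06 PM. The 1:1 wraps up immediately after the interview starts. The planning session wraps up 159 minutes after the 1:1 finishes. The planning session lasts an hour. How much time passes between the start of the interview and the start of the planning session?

1 h 39 min

The 1:1 ends at 3:06 PM.
The planning session ends at 3:06 PM + 159 min = 5:45 PM.
The planning session starts at 5:45 PM − 60 min = 4:45 PM.
From 3:06 PM to 4:45 PM is 1 h 39 min.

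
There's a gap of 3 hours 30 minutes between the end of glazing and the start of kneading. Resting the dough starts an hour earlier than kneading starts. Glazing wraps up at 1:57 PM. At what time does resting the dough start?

Kneading starts at 1:57 PM + 210 min = 5:27 PM.
Resting the dough starts at 5:27 PM − 60 min = 4:27 PM.

4:27 PM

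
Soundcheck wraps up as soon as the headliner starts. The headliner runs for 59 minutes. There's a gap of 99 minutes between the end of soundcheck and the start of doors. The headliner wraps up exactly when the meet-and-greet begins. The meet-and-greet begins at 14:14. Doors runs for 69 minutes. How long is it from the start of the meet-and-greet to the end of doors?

The headliner ends at 14:14.
The headliner starts at 14:14 − 59 min = 13:15.
So soundcheck ends at 13:15.
Doors starts at 13:15 + 99 min = 14:54.
Doors ends at 14:54 + 69 min = 16:03.
From 14:14 to 16:03 is 109 minutes.

109 minutes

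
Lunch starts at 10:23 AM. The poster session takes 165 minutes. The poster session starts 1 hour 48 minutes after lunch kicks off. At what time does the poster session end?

2:56 PM

The poster session starts at 10:23 AM + 108 min = 12:11 PM.
The poster session ends at 12:11 PM + 165 min = 2:56 PM.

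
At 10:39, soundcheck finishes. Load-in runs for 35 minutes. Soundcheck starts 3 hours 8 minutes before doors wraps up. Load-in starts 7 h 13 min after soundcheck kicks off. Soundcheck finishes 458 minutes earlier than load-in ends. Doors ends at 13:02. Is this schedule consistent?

No

Soundcheck starts at 13:02 − 188 min = 09:54.
Load-in starts at 09:54 + 433 min = 17:07.
Load-in ends at 17:07 + 35 min = 17:42.
Soundcheck ends at 17:42 − 458 min = 10:04.
But soundcheck is also said to end at 10:39 — a 35-minute conflict.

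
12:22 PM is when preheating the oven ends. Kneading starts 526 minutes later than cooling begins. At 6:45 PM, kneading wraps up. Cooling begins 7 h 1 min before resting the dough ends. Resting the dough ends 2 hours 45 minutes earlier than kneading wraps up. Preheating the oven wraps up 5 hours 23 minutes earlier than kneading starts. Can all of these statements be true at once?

Yes

Resting the dough ends at 6:45 PM − 165 min = 4:00 PM.
Cooling starts at 4:00 PM − 421 min = 8:59 AM.
Kneading starts at 8:59 AM + 526 min = 5:45 PM.
Preheating the oven ends at 5:45 PM − 323 min = 12:22 PM.
That matches the stated 12:22 PM, so the schedule is consistent.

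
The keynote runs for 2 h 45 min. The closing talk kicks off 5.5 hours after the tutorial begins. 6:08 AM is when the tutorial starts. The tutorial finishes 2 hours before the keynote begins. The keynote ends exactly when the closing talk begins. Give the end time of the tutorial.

The closing talk starts at 6:08 AM + 330 min = 11:38 AM.
So the keynote ends at 11:38 AM.
The keynote starts at 11:38 AM − 165 min = 8:53 AM.
The tutorial ends at 8:53 AM − 120 min = 6:53 AM.

6:53 AM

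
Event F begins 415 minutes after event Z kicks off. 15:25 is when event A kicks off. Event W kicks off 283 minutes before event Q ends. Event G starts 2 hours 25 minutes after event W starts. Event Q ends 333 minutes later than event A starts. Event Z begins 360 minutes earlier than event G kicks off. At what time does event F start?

19:35

Event Q ends at 15:25 + 333 min = 20:58.
Event W starts at 20:58 − 283 min = 16:15.
Event G starts at 16:15 + 145 min = 18:40.
Event Z starts at 18:40 − 360 min = 12:40.
Event F starts at 12:40 + 415 min = 19:35.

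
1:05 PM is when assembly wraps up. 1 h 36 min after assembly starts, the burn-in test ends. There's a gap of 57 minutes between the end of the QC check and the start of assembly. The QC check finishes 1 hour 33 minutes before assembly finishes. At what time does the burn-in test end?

2:05 PM

The QC check ends at 1:05 PM − 93 min = 11:32 AM.
Assembly starts at 11:32 AM + 57 min = 12:29 PM.
The burn-in test ends at 12:29 PM + 96 min = 2:05 PM.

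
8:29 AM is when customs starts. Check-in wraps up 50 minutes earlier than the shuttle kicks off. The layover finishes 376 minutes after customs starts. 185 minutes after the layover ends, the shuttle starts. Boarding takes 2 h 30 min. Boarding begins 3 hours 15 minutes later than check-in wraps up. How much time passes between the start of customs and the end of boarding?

14 hours 16 minutes

The layover ends at 8:29 AM + 376 min = 2:45 PM.
The shuttle starts at 2:45 PM + 185 min = 5:50 PM.
Check-in ends at 5:50 PM − 50 min = 5:00 PM.
Boarding starts at 5:00 PM + 195 min = 8:15 PM.
Boarding ends at 8:15 PM + 150 min = 10:45 PM.
From 8:29 AM to 10:45 PM is 14 hours 16 minutes.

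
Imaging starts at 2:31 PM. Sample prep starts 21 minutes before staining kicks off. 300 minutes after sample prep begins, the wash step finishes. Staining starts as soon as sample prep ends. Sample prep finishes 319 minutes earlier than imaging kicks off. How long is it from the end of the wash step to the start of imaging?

Sample prep ends at 2:31 PM − 319 min = 9:12 AM.
So staining starts at 9:12 AM.
Sample prep starts at 9:12 AM − 21 min = 8:51 AM.
The wash step ends at 8:51 AM + 300 min = 1:51 PM.
From 1:51 PM to 2:31 PM is 40 minutes.

40 minutes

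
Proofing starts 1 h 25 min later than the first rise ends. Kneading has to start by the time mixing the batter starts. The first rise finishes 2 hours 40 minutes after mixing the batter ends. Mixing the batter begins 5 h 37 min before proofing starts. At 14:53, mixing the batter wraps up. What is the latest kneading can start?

The first rise ends at 14:53 + 160 min = 17:33.
Proofing starts at 17:33 + 85 min = 18:58.
Mixing the batter starts at 18:58 − 337 min = 13:21.
Kneading is bounded by mixing the batter, so the latest it can start is 13:21.

13:21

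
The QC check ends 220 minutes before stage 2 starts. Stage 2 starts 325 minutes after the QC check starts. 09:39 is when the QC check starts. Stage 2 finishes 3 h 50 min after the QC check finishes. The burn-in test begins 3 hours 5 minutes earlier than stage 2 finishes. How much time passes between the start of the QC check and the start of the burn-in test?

2 h 30 min

Stage 2 starts at 09:39 + 325 min = 15:04.
The QC check ends at 15:04 − 220 min = 11:24.
Stage 2 ends at 11:24 + 230 min = 15:14.
The burn-in test starts at 15:14 − 185 min = 12:09.
From 09:39 to 12:09 is 2 h 30 min.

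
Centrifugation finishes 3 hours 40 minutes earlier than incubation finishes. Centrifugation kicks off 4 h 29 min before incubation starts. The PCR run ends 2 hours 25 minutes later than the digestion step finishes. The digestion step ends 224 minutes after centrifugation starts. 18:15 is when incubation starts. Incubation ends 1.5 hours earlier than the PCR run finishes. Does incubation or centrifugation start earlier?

centrifugation

Centrifugation starts at 18:15 − 269 min = 13:46.
Incubation starts at 18:15 and centrifugation starts at 13:46, so centrifugation is first.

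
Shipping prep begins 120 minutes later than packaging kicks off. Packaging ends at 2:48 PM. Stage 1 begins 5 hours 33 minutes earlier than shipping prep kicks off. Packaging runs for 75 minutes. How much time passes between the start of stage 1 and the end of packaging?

288 minutes

Packaging starts at 2:48 PM − 75 min = 1:33 PM.
Shipping prep starts at 1:33 PM + 120 min = 3:33 PM.
Stage 1 starts at 3:33 PM − 333 min = 10:00 AM.
From 10:00 AM to 2:48 PM is 288 minutes.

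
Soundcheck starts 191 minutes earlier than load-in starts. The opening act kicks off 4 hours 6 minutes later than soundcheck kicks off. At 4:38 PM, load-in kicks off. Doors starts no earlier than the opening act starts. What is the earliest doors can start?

5:33 PM

Soundcheck starts at 4:38 PM − 191 min = 1:27 PM.
The opening act starts at 1:27 PM + 246 min = 5:33 PM.
Doors is bounded by the opening act, so the earliest it can start is 5:33 PM.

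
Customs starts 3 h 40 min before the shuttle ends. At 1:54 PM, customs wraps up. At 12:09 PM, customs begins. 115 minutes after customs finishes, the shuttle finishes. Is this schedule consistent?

Yes

The shuttle ends at 1:54 PM + 115 min = 3:49 PM.
Customs starts at 3:49 PM − 220 min = 12:09 PM.
That matches the stated 12:09 PM, so the schedule is consistent.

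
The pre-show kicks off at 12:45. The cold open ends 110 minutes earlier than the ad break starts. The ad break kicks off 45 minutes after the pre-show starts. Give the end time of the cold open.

11:40

The ad break starts at 12:45 + 45 min = 13:30.
The cold open ends at 13:30 − 110 min = 11:40.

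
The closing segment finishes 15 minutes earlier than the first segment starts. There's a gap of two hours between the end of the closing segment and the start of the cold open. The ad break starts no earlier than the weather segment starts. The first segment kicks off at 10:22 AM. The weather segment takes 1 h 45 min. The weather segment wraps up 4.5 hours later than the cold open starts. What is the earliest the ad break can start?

2:52 PM

The closing segment ends at 10:22 AM − 15 min = 10:07 AM.
The cold open starts at 10:07 AM + 120 min = 12:07 PM.
The weather segment ends at 12:07 PM + 270 min = 4:37 PM.
The weather segment starts at 4:37 PM − 105 min = 2:52 PM.
The ad break is bounded by the weather segment, so the earliest it can start is 2:52 PM.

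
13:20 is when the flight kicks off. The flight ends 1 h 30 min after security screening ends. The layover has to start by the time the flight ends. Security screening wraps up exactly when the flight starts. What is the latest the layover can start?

14:50

Security screening ends at 13:20.
The flight ends at 13:20 + 90 min = 14:50.
The layover is bounded by the flight, so the latest it can start is 14:50.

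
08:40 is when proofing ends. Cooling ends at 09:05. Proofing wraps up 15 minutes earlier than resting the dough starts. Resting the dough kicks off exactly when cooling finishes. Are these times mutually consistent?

Resting the dough starts at 09:05.
Proofing ends at 09:05 − 15 min = 08:50.
But proofing is also said to end at 08:40 — a 10-minute conflict.

No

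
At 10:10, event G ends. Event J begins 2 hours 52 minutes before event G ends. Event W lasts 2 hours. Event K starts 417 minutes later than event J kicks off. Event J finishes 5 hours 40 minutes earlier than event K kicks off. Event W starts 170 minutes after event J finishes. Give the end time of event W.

13:25

Event J starts at 10:10 − 172 min = 07:18.
Event K starts at 07:18 + 417 min = 14:15.
Event J ends at 14:15 − 340 min = 08:35.
Event W starts at 08:35 + 170 min = 11:25.
Event W ends at 11:25 + 120 min = 13:25.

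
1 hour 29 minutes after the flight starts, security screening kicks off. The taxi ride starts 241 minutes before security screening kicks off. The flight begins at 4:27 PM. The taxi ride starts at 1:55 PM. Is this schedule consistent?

Security screening starts at 4:27 PM + 89 min = 5:56 PM.
The taxi ride starts at 5:56 PM − 241 min = 1:55 PM.
That matches the stated 1:55 PM, so the schedule is consistent.

Yes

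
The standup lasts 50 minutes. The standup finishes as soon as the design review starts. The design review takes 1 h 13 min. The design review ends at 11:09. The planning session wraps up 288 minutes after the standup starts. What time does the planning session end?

The design review starts at 11:09 − 73 min = 09:56.
So the standup ends at 09:56.
The standup starts at 09:56 − 50 min = 09:06.
The planning session ends at 09:06 + 288 min = 13:54.

13:54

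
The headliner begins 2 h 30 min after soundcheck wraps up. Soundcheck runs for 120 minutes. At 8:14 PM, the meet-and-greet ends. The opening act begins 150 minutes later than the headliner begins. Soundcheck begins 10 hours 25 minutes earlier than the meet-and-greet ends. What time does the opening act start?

Soundcheck starts at 8:14 PM − 625 min = 9:49 AM.
Soundcheck ends at 9:49 AM + 120 min = 11:49 AM.
The headliner starts at 11:49 AM + 150 min = 2:19 PM.
The opening act starts at 2:19 PM + 150 min = 4:49 PM.

4:49 PM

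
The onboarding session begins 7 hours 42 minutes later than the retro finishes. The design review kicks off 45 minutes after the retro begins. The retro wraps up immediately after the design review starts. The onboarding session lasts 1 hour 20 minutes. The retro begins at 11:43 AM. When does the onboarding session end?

9:30 PM

The design review starts at 11:43 AM + 45 min = 12:28 PM.
So the retro ends at 12:28 PM.
The onboarding session starts at 12:28 PM + 462 min = 8:10 PM.
The onboarding session ends at 8:10 PM + 80 min = 9:30 PM.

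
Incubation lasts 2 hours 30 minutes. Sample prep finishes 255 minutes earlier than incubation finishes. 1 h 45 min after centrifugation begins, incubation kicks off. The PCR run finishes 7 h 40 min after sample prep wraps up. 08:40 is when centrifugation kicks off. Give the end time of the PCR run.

Incubation starts at 08:40 + 105 min = 10:25.
Incubation ends at 10:25 + 150 min = 12:55.
Sample prep ends at 12:55 − 255 min = 08:40.
The PCR run ends at 08:40 + 460 min = 16:20.

16:20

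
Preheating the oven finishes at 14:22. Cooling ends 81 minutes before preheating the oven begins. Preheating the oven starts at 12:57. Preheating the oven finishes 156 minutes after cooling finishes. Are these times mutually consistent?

No

Cooling ends at 12:57 − 81 min = 11:36.
Preheating the oven ends at 11:36 + 156 min = 14:12.
But preheating the oven is also said to end at 14:22 — a 10-minute conflict.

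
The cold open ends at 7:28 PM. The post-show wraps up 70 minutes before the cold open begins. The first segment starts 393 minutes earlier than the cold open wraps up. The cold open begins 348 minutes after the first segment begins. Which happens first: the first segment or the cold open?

The first segment starts at 7:28 PM − 393 min = 12:55 PM.
The cold open starts at 12:55 PM + 348 min = 6:43 PM.
The first segment starts at 12:55 PM and the cold open starts at 6:43 PM, so the first segment is first.

the first segment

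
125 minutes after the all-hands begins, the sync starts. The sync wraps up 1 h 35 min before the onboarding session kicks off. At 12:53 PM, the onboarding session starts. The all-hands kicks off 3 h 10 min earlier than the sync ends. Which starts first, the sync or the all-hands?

the all-hands

The sync ends at 12:53 PM − 95 min = 11:18 AM.
The all-hands starts at 11:18 AM − 190 min = 8:08 AM.
The sync starts at 8:08 AM + 125 min = 10:13 AM.
The sync starts at 10:13 AM and the all-hands starts at 8:08 AM, so the all-hands is first.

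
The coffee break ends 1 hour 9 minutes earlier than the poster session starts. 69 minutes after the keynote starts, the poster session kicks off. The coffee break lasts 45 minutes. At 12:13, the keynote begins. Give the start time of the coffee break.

The poster session starts at 12:13 + 69 min = 13:22.
The coffee break ends at 13:22 − 69 min = 12:13.
The coffee break starts at 12:13 − 45 min = 11:28.

11:28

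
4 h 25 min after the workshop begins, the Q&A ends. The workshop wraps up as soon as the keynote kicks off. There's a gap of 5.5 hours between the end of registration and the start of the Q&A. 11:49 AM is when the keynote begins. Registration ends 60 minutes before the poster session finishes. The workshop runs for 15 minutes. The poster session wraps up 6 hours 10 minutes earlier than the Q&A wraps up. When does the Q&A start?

The workshop ends at 11:49 AM.
The workshop starts at 11:49 AM − 15 min = 11:34 AM.
The Q&A ends at 11:34 AM + 265 min = 3:59 PM.
The poster session ends at 3:59 PM − 370 min = 9:49 AM.
Registration ends at 9:49 AM − 60 min = 8:49 AM.
The Q&A starts at 8:49 AM + 330 min = 2:19 PM.

2:19 PM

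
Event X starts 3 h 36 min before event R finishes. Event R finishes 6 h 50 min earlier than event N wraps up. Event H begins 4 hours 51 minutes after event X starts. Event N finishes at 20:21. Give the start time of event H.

Event R ends at 20:21 − 410 min = 13:31.
Event X starts at 13:31 − 216 min = 09:55.
Event H starts at 09:55 + 291 min = 14:46.

14:46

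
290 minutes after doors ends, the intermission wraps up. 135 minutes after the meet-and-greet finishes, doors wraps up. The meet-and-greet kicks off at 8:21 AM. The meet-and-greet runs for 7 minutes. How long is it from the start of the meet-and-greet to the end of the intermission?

The meet-and-greet ends at 8:21 AM + 7 min = 8:28 AM.
Doors ends at 8:28 AM + 135 min = 10:43 AM.
The intermission ends at 10:43 AM + 290 min = 3:33 PM.
From 8:21 AM to 3:33 PM is 7 h 12 min.

7 h 12 min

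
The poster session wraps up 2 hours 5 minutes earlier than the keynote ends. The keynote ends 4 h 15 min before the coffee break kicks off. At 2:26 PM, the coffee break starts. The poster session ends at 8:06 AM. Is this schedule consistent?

Yes

The keynote ends at 2:26 PM − 255 min = 10:11 AM.
The poster session ends at 10:11 AM − 125 min = 8:06 AM.
That matches the stated 8:06 AM, so the schedule is consistent.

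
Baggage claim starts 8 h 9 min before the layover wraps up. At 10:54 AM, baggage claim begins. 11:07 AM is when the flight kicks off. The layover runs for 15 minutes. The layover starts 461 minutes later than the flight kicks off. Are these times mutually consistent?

Yes

The layover starts at 11:07 AM + 461 min = 6:48 PM.
The layover ends at 6:48 PM + 15 min = 7:03 PM.
Baggage claim starts at 7:03 PM − 489 min = 10:54 AM.
That matches the stated 10:54 AM, so the schedule is consistent.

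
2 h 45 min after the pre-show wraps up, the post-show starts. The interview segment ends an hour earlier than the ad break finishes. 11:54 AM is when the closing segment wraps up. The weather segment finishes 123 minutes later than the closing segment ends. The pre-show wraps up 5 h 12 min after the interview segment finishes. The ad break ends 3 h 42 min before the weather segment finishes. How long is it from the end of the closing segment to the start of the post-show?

318 minutes

The weather segment ends at 11:54 AM + 123 min = 1:57 PM.
The ad break ends at 1:57 PM − 222 min = 10:15 AM.
The interview segment ends at 10:15 AM − 60 min = 9:15 AM.
The pre-show ends at 9:15 AM + 312 min = 2:27 PM.
The post-show starts at 2:27 PM + 165 min = 5:12 PM.
From 11:54 AM to 5:12 PM is 318 minutes.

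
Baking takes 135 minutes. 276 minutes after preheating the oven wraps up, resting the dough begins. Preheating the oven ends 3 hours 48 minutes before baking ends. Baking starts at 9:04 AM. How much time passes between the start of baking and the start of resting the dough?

Baking ends at 9:04 AM + 135 min = 11:19 AM.
Preheating the oven ends at 11:19 AM − 228 min = 7:31 AM.
Resting the dough starts at 7:31 AM + 276 min = 12:07 PM.
From 9:04 AM to 12:07 PM is 3 h 3 min.

3 h 3 min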